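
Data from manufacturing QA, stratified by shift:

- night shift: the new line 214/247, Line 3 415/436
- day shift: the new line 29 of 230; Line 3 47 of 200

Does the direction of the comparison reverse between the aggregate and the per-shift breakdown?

No

Night shift: the new line 214/247 = 86.6%, Line 3 415/436 = 95.2% → Line 3
Day shift: the new line 29/230 = 12.6%, Line 3 47/200 = 23.5% → Line 3
Overall: the new line 243/477 = 50.9%, Line 3 462/636 = 72.6% → Line 3
Line 3 wins overall and in every shift group — no reversal.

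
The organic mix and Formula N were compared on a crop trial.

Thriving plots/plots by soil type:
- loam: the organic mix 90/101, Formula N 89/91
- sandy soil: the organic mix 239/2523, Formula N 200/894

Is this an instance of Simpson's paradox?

Loam: the organic mix 90/101 = 89.1%, Formula N 89/91 = 97.8% → Formula N
Sandy soil: the organic mix 239/2523 = 9.5%, Formula N 200/894 = 22.4% → Formula N
Overall: the organic mix 329/2624 = 12.5%, Formula N 289/985 = 29.3% → Formula N
Formula N wins overall and in every soil group — no reversal.

No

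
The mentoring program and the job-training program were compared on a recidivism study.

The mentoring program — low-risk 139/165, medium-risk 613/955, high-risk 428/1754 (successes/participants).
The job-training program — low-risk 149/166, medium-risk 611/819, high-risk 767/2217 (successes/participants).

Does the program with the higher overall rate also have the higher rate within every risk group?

Yes

Low-risk: the mentoring program 139/165 = 84.2%, the job-training program 149/166 = 89.8% → the job-training program
Medium-risk: the mentoring program 613/955 = 64.2%, the job-training program 611/819 = 74.6% → the job-training program
High-risk: the mentoring program 428/1754 = 24.4%, the job-training program 767/2217 = 34.6% → the job-training program
Overall: the mentoring program 1180/2874 = 41.1%, the job-training program 1527/3202 = 47.7% → the job-training program
The job-training program wins overall and in every risk group — no reversal.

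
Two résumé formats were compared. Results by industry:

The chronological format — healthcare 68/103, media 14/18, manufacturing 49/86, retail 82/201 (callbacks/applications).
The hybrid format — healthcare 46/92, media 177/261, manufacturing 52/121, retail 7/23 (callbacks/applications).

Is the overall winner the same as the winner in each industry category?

Healthcare: the chronological format 68/103 = 66.0%, the hybrid format 46/92 = 50.0% → the chronological format
Media: the chronological format 14/18 = 77.8%, the hybrid format 177/261 = 67.8% → the chronological format
Manufacturing: the chronological format 49/86 = 57.0%, the hybrid format 52/121 = 43.0% → the chronological format
Retail: the chronological format 82/201 = 40.8%, the hybrid format 7/23 = 30.4% → the chronological format
Overall: the chronological format 213/408 = 52.2%, the hybrid format 282/497 = 56.7% → the hybrid format
The chronological format wins each industry group but the hybrid format wins overall — the comparison reverses. The chronological format's applications skew toward retail, which has a lower base rate.

No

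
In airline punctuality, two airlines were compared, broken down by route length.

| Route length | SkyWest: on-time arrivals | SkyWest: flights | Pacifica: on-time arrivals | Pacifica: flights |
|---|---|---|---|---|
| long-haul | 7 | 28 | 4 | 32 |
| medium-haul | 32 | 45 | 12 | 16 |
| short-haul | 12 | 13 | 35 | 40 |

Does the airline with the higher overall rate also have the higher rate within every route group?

No

Long-haul: SkyWest 7/28 = 25.0%, Pacifica 4/32 = 12.5% → SkyWest
Medium-haul: SkyWest 32/45 = 71.1%, Pacifica 12/16 = 75.0% → Pacifica
Short-haul: SkyWest 12/13 = 92.3%, Pacifica 35/40 = 87.5% → SkyWest
Overall: SkyWest 51/86 = 59.3%, Pacifica 51/88 = 58.0% → SkyWest
Neither sweeps: SkyWest wins 2 of 3 groups, Pacifica wins 1. SkyWest wins overall but not every group — no Simpson reversal.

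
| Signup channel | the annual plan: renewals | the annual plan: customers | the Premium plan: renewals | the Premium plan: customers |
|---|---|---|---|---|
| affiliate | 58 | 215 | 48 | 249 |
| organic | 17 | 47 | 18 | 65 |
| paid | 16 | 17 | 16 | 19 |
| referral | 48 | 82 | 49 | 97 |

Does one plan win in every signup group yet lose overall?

No

Affiliate: the annual plan 58/215 = 27.0%, the Premium plan 48/249 = 19.3% → the annual plan
Organic: the annual plan 17/47 = 36.2%, the Premium plan 18/65 = 27.7% → the annual plan
Paid: the annual plan 16/17 = 94.1%, the Premium plan 16/19 = 84.2% → the annual plan
Referral: the annual plan 48/82 = 58.5%, the Premium plan 49/97 = 50.5% → the annual plan
Overall: the annual plan 139/361 = 38.5%, the Premium plan 131/430 = 30.5% → the annual plan
The annual plan wins overall and in every signup group — no reversal.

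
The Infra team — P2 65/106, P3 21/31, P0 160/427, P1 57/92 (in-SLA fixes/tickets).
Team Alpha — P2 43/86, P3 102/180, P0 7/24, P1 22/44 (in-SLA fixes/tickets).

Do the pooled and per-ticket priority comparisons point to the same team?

No

P2: the Infra team 65/106 = 61.3%, Team Alpha 43/86 = 50.0% → the Infra team
P3: the Infra team 21/31 = 67.7%, Team Alpha 102/180 = 56.7% → the Infra team
P0: the Infra team 160/427 = 37.5%, Team Alpha 7/24 = 29.2% → the Infra team
P1: the Infra team 57/92 = 62.0%, Team Alpha 22/44 = 50.0% → the Infra team
Overall: the Infra team 303/656 = 46.2%, Team Alpha 174/334 = 52.1% → Team Alpha
The Infra team wins each ticket group but Team Alpha wins overall — the comparison reverses. The Infra team's tickets skew toward P0, which has a lower base rate.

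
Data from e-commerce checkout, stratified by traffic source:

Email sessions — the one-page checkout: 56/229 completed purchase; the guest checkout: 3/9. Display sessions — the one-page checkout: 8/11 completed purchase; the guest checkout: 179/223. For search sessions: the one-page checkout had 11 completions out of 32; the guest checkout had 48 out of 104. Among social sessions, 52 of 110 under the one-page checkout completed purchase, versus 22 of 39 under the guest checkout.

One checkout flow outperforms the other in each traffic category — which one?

the guest checkout

Email: the one-page checkout 56/229 = 24.5%, the guest checkout 3/9 = 33.3% → the guest checkout
Display: the one-page checkout 8/11 = 72.7%, the guest checkout 179/223 = 80.3% → the guest checkout
Search: the one-page checkout 11/32 = 34.4%, the guest checkout 48/104 = 46.2% → the guest checkout
Social: the one-page checkout 52/110 = 47.3%, the guest checkout 22/39 = 56.4% → the guest checkout
The guest checkout has the higher rate in all 4 groups.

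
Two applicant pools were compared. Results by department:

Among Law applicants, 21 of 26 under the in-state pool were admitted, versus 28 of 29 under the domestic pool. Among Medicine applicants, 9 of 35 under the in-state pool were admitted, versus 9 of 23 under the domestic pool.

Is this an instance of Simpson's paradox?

Law: the in-state pool 21/26 = 80.8%, the domestic pool 28/29 = 96.6% → the domestic pool
Medicine: the in-state pool 9/35 = 25.7%, the domestic pool 9/23 = 39.1% → the domestic pool
Overall: the in-state pool 30/61 = 49.2%, the domestic pool 37/52 = 71.2% → the domestic pool
The domestic pool wins overall and in every department group — no reversal.

No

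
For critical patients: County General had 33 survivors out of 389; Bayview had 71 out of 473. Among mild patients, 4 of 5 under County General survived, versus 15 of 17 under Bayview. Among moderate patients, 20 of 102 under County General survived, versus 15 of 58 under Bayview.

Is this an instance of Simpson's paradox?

Critical: County General 33/389 = 8.5%, Bayview 71/473 = 15.0% → Bayview
Mild: County General 4/5 = 80.0%, Bayview 15/17 = 88.2% → Bayview
Moderate: County General 20/102 = 19.6%, Bayview 15/58 = 25.9% → Bayview
Overall: County General 57/496 = 11.5%, Bayview 101/548 = 18.4% → Bayview
Bayview wins overall and in every case group — no reversal.

No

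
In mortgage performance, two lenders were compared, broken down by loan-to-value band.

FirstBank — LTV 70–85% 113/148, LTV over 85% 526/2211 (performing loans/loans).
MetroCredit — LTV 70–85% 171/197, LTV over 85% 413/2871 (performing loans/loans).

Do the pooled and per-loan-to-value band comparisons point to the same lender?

No

LTV 70–85%: FirstBank 113/148 = 76.4%, MetroCredit 171/197 = 86.8% → MetroCredit
LTV over 85%: FirstBank 526/2211 = 23.8%, MetroCredit 413/2871 = 14.4% → FirstBank
Overall: FirstBank 639/2359 = 27.1%, MetroCredit 584/3068 = 19.0% → FirstBank
Neither sweeps: FirstBank wins 1 of 2 groups, MetroCredit wins 1. FirstBank wins overall but not every group — no Simpson reversal.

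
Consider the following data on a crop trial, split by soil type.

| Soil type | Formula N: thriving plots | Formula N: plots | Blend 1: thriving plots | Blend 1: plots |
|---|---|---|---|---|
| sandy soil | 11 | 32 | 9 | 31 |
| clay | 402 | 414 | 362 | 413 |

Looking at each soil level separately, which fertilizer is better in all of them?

Sandy soil: Formula N 11/32 = 34.4%, Blend 1 9/31 = 29.0% → Formula N
Clay: Formula N 402/414 = 97.1%, Blend 1 362/413 = 87.7% → Formula N
Formula N has the higher rate in both groups.

Formula N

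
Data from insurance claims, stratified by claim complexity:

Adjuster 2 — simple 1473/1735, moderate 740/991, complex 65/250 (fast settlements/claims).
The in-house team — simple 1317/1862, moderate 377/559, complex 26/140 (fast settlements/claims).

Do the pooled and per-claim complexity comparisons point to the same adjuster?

Simple: Adjuster 2 1473/1735 = 84.9%, the in-house team 1317/1862 = 70.7% → Adjuster 2
Moderate: Adjuster 2 740/991 = 74.7%, the in-house team 377/559 = 67.4% → Adjuster 2
Complex: Adjuster 2 65/250 = 26.0%, the in-house team 26/140 = 18.6% → Adjuster 2
Overall: Adjuster 2 2278/2976 = 76.5%, the in-house team 1720/2561 = 67.2% → Adjuster 2
Adjuster 2 wins overall and in every claim group — no reversal.

Yes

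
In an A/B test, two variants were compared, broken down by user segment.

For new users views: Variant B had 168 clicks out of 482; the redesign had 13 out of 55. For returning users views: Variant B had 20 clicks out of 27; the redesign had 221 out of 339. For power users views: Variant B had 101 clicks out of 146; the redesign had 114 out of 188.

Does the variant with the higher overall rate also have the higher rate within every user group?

New users: Variant B 168/482 = 34.9%, the redesign 13/55 = 23.6% → Variant B
Returning users: Variant B 20/27 = 74.1%, the redesign 221/339 = 65.2% → Variant B
Power users: Variant B 101/146 = 69.2%, the redesign 114/188 = 60.6% → Variant B
Overall: Variant B 289/655 = 44.1%, the redesign 348/582 = 59.8% → the redesign
Variant B wins each user group but the redesign wins overall — the comparison reverses. Variant B's views skew toward new users, which has a lower base rate.

No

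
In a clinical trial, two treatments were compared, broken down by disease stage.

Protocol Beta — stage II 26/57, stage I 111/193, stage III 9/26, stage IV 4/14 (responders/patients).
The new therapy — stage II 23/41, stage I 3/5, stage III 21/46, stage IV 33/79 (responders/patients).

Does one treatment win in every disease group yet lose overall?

Yes

Stage II: Protocol Beta 26/57 = 45.6%, the new therapy 23/41 = 56.1% → the new therapy
Stage I: Protocol Beta 111/193 = 57.5%, the new therapy 3/5 = 60.0% → the new therapy
Stage III: Protocol Beta 9/26 = 34.6%, the new therapy 21/46 = 45.7% → the new therapy
Stage IV: Protocol Beta 4/14 = 28.6%, the new therapy 33/79 = 41.8% → the new therapy
Overall: Protocol Beta 150/290 = 51.7%, the new therapy 80/171 = 46.8% → Protocol Beta
The new therapy wins each disease group but Protocol Beta wins overall — the comparison reverses. The new therapy's patients skew toward stage IV, which has a lower base rate.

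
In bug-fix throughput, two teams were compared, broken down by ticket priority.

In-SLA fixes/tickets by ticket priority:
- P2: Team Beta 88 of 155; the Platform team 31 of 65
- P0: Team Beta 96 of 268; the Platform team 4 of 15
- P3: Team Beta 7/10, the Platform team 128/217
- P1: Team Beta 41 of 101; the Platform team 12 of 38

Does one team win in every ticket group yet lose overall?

P2: Team Beta 88/155 = 56.8%, the Platform team 31/65 = 47.7% → Team Beta
P0: Team Beta 96/268 = 35.8%, the Platform team 4/15 = 26.7% → Team Beta
P3: Team Beta 7/10 = 70.0%, the Platform team 128/217 = 59.0% → Team Beta
P1: Team Beta 41/101 = 40.6%, the Platform team 12/38 = 31.6% → Team Beta
Overall: Team Beta 232/534 = 43.4%, the Platform team 175/335 = 52.2% → the Platform team
Team Beta wins each ticket group but the Platform team wins overall — the comparison reverses. Team Beta's tickets skew toward P0, which has a lower base rate.

Yes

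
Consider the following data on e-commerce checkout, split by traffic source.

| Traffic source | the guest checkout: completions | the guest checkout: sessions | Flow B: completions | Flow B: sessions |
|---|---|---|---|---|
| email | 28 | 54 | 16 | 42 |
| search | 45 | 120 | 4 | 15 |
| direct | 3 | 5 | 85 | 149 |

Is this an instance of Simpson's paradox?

Email: the guest checkout 28/54 = 51.9%, Flow B 16/42 = 38.1% → the guest checkout
Search: the guest checkout 45/120 = 37.5%, Flow B 4/15 = 26.7% → the guest checkout
Direct: the guest checkout 3/5 = 60.0%, Flow B 85/149 = 57.0% → the guest checkout
Overall: the guest checkout 76/179 = 42.5%, Flow B 105/206 = 51.0% → Flow B
The guest checkout wins each traffic group but Flow B wins overall — the comparison reverses. The guest checkout's sessions skew toward search, which has a lower base rate.

Yes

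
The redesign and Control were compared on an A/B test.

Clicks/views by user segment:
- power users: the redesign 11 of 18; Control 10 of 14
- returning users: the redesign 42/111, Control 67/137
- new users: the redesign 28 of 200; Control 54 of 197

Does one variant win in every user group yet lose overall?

No

Power users: the redesign 11/18 = 61.1%, Control 10/14 = 71.4% → Control
Returning users: the redesign 42/111 = 37.8%, Control 67/137 = 48.9% → Control
New users: the redesign 28/200 = 14.0%, Control 54/197 = 27.4% → Control
Overall: the redesign 81/329 = 24.6%, Control 131/348 = 37.6% → Control
Control wins overall and in every user group — no reversal.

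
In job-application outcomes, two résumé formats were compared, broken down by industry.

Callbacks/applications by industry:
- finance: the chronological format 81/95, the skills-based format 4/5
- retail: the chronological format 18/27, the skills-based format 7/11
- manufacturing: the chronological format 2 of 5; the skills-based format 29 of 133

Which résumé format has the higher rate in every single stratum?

Finance: the chronological format 81/95 = 85.3%, the skills-based format 4/5 = 80.0% → the chronological format
Retail: the chronological format 18/27 = 66.7%, the skills-based format 7/11 = 63.6% → the chronological format
Manufacturing: the chronological format 2/5 = 40.0%, the skills-based format 29/133 = 21.8% → the chronological format
The chronological format has the higher rate in all 3 groups.

the chronological format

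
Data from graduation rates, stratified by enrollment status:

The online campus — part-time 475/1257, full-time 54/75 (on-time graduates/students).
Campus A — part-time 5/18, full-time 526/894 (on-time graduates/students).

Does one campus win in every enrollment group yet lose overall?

Part-time: the online campus 475/1257 = 37.8%, Campus A 5/18 = 27.8% → the online campus
Full-time: the online campus 54/75 = 72.0%, Campus A 526/894 = 58.8% → the online campus
Overall: the online campus 529/1332 = 39.7%, Campus A 531/912 = 58.2% → Campus A
The online campus wins each enrollment group but Campus A wins overall — the comparison reverses. The online campus's students skew toward part-time, which has a lower base rate.

Yes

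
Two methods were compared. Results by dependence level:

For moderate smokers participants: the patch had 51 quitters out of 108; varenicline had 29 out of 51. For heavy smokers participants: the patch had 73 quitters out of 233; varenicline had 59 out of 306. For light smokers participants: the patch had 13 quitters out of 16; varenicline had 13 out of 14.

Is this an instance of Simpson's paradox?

Moderate smokers: the patch 51/108 = 47.2%, varenicline 29/51 = 56.9% → varenicline
Heavy smokers: the patch 73/233 = 31.3%, varenicline 59/306 = 19.3% → the patch
Light smokers: the patch 13/16 = 81.2%, varenicline 13/14 = 92.9% → varenicline
Overall: the patch 137/357 = 38.4%, varenicline 101/371 = 27.2% → the patch
Neither sweeps: the patch wins 1 of 3 groups, varenicline wins 2. The patch wins overall but not every group — no Simpson reversal.

No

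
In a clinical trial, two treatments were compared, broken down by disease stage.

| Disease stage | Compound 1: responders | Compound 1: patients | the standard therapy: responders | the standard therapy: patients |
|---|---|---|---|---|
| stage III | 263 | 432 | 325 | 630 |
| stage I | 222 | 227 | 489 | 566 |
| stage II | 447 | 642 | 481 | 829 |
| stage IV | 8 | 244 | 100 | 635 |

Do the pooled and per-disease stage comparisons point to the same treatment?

Stage III: Compound 1 263/432 = 60.9%, the standard therapy 325/630 = 51.6% → Compound 1
Stage I: Compound 1 222/227 = 97.8%, the standard therapy 489/566 = 86.4% → Compound 1
Stage II: Compound 1 447/642 = 69.6%, the standard therapy 481/829 = 58.0% → Compound 1
Stage IV: Compound 1 8/244 = 3.3%, the standard therapy 100/635 = 15.7% → the standard therapy
Overall: Compound 1 940/1545 = 60.8%, the standard therapy 1395/2660 = 52.4% → Compound 1
Neither sweeps: Compound 1 wins 3 of 4 groups, the standard therapy wins 1. Compound 1 wins overall but not every group — no Simpson reversal.

No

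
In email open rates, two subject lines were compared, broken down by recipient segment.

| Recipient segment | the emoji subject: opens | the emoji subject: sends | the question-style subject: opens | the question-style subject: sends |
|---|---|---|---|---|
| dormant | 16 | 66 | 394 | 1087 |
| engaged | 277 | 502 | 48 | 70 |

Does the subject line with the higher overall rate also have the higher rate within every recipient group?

Dormant: the emoji subject 16/66 = 24.2%, the question-style subject 394/1087 = 36.2% → the question-style subject
Engaged: the emoji subject 277/502 = 55.2%, the question-style subject 48/70 = 68.6% → the question-style subject
Overall: the emoji subject 293/568 = 51.6%, the question-style subject 442/1157 = 38.2% → the emoji subject
The question-style subject wins each recipient group but the emoji subject wins overall — the comparison reverses. The question-style subject's sends skew toward dormant, which has a lower base rate.

No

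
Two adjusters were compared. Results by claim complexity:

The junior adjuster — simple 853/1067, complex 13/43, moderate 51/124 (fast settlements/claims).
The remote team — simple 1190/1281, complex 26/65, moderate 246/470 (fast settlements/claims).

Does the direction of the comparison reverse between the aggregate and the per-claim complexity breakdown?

No

Simple: the junior adjuster 853/1067 = 79.9%, the remote team 1190/1281 = 92.9% → the remote team
Complex: the junior adjuster 13/43 = 30.2%, the remote team 26/65 = 40.0% → the remote team
Moderate: the junior adjuster 51/124 = 41.1%, the remote team 246/470 = 52.3% → the remote team
Overall: the junior adjuster 917/1234 = 74.3%, the remote team 1462/1816 = 80.5% → the remote team
The remote team wins overall and in every claim group — no reversal.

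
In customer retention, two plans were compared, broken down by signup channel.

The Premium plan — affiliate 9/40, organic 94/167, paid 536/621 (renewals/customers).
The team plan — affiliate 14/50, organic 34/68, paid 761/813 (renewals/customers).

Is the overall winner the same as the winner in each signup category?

Affiliate: the Premium plan 9/40 = 22.5%, the team plan 14/50 = 28.0% → the team plan
Organic: the Premium plan 94/167 = 56.3%, the team plan 34/68 = 50.0% → the Premium plan
Paid: the Premium plan 536/621 = 86.3%, the team plan 761/813 = 93.6% → the team plan
Overall: the Premium plan 639/828 = 77.2%, the team plan 809/931 = 86.9% → the team plan
Neither sweeps: the Premium plan wins 1 of 3 groups, the team plan wins 2. The team plan wins overall but not every group — no Simpson reversal.

No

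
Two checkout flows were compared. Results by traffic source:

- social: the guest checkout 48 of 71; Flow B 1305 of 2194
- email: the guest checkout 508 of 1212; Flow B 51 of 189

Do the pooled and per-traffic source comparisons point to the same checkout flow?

No

Social: the guest checkout 48/71 = 67.6%, Flow B 1305/2194 = 59.5% → the guest checkout
Email: the guest checkout 508/1212 = 41.9%, Flow B 51/189 = 27.0% → the guest checkout
Overall: the guest checkout 556/1283 = 43.3%, Flow B 1356/2383 = 56.9% → Flow B
The guest checkout wins each traffic group but Flow B wins overall — the comparison reverses. The guest checkout's sessions skew toward email, which has a lower base rate.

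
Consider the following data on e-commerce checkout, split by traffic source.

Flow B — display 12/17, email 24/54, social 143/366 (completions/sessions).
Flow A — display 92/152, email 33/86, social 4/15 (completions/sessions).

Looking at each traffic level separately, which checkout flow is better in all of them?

Display: Flow B 12/17 = 70.6%, Flow A 92/152 = 60.5% → Flow B
Email: Flow B 24/54 = 44.4%, Flow A 33/86 = 38.4% → Flow B
Social: Flow B 143/366 = 39.1%, Flow A 4/15 = 26.7% → Flow B
Flow B has the higher rate in all 3 groups.

Flow B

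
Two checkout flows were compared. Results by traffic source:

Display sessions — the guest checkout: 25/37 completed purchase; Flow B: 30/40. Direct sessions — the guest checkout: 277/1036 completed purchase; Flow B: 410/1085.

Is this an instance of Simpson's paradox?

No

Display: the guest checkout 25/37 = 67.6%, Flow B 30/40 = 75.0% → Flow B
Direct: the guest checkout 277/1036 = 26.7%, Flow B 410/1085 = 37.8% → Flow B
Overall: the guest checkout 302/1073 = 28.1%, Flow B 440/1125 = 39.1% → Flow B
Flow B wins overall and in every traffic group — no reversal.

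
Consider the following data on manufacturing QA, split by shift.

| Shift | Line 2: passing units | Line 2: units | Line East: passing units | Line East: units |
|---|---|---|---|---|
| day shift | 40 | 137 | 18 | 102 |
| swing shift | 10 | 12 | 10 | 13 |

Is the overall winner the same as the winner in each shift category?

Yes

Day shift: Line 2 40/137 = 29.2%, Line East 18/102 = 17.6% → Line 2
Swing shift: Line 2 10/12 = 83.3%, Line East 10/13 = 76.9% → Line 2
Overall: Line 2 50/149 = 33.6%, Line East 28/115 = 24.3% → Line 2
Line 2 wins overall and in every shift group — no reversal.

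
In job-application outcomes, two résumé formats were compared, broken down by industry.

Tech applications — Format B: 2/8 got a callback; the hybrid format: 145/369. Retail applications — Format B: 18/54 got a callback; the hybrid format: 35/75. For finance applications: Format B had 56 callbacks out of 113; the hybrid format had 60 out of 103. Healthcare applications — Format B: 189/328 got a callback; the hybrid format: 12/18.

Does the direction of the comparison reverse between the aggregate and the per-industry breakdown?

Tech: Format B 2/8 = 25.0%, the hybrid format 145/369 = 39.3% → the hybrid format
Retail: Format B 18/54 = 33.3%, the hybrid format 35/75 = 46.7% → the hybrid format
Finance: Format B 56/113 = 49.6%, the hybrid format 60/103 = 58.3% → the hybrid format
Healthcare: Format B 189/328 = 57.6%, the hybrid format 12/18 = 66.7% → the hybrid format
Overall: Format B 265/503 = 52.7%, the hybrid format 252/565 = 44.6% → Format B
The hybrid format wins each industry group but Format B wins overall — the comparison reverses. The hybrid format's applications skew toward tech, which has a lower base rate.

Yes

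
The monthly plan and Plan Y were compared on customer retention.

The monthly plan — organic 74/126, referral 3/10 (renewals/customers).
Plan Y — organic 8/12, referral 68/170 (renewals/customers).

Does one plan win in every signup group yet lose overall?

Organic: the monthly plan 74/126 = 58.7%, Plan Y 8/12 = 66.7% → Plan Y
Referral: the monthly plan 3/10 = 30.0%, Plan Y 68/170 = 40.0% → Plan Y
Overall: the monthly plan 77/136 = 56.6%, Plan Y 76/182 = 41.8% → the monthly plan
Plan Y wins each signup group but the monthly plan wins overall — the comparison reverses. Plan Y's customers skew toward referral, which has a lower base rate.

Yes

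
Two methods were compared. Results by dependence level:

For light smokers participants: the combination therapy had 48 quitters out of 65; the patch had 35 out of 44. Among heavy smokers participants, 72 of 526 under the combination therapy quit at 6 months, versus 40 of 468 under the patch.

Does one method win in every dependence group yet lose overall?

Light smokers: the combination therapy 48/65 = 73.8%, the patch 35/44 = 79.5% → the patch
Heavy smokers: the combination therapy 72/526 = 13.7%, the patch 40/468 = 8.5% → the combination therapy
Overall: the combination therapy 120/591 = 20.3%, the patch 75/512 = 14.6% → the combination therapy
Neither sweeps: the combination therapy wins 1 of 2 groups, the patch wins 1. The combination therapy wins overall but not every group — no Simpson reversal.

No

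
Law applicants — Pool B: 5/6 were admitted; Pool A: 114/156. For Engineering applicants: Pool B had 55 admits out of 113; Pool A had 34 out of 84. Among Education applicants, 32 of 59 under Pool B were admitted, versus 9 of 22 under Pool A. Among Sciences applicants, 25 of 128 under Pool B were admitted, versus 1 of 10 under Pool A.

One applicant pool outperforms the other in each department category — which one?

Pool B

Law: Pool B 5/6 = 83.3%, Pool A 114/156 = 73.1% → Pool B
Engineering: Pool B 55/113 = 48.7%, Pool A 34/84 = 40.5% → Pool B
Education: Pool B 32/59 = 54.2%, Pool A 9/22 = 40.9% → Pool B
Sciences: Pool B 25/128 = 19.5%, Pool A 1/10 = 10.0% → Pool B
Pool B has the higher rate in all 4 groups.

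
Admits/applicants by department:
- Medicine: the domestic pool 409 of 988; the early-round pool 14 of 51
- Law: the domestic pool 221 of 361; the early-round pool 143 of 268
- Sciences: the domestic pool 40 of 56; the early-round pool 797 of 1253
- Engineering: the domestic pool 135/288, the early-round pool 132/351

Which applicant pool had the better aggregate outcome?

Medicine: the domestic pool 409/988 = 41.4%, the early-round pool 14/51 = 27.5% → the domestic pool
Law: the domestic pool 221/361 = 61.2%, the early-round pool 143/268 = 53.4% → the domestic pool
Sciences: the domestic pool 40/56 = 71.4%, the early-round pool 797/1253 = 63.6% → the domestic pool
Engineering: the domestic pool 135/288 = 46.9%, the early-round pool 132/351 = 37.6% → the domestic pool
Overall: the domestic pool 805/1693 = 47.5%, the early-round pool 1086/1923 = 56.5% → the early-round pool
(The domestic pool wins every department group but the early-round pool wins overall — the domestic pool's applicants skew toward the low-rate Medicine group.)

the early-round pool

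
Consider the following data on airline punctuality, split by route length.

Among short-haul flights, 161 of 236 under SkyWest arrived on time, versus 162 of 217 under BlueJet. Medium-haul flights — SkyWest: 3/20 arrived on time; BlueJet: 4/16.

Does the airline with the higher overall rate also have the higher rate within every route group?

Yes

Short-haul: SkyWest 161/236 = 68.2%, BlueJet 162/217 = 74.7% → BlueJet
Medium-haul: SkyWest 3/20 = 15.0%, BlueJet 4/16 = 25.0% → BlueJet
Overall: SkyWest 164/256 = 64.1%, BlueJet 166/233 = 71.2% → BlueJet
BlueJet wins overall and in every route group — no reversal.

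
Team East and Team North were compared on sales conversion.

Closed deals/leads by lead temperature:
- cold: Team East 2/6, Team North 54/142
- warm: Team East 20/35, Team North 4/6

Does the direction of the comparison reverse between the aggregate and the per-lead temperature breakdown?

Cold: Team East 2/6 = 33.3%, Team North 54/142 = 38.0% → Team North
Warm: Team East 20/35 = 57.1%, Team North 4/6 = 66.7% → Team North
Overall: Team East 22/41 = 53.7%, Team North 58/148 = 39.2% → Team East
Team North wins each lead group but Team East wins overall — the comparison reverses. Team North's leads skew toward cold, which has a lower base rate.

Yes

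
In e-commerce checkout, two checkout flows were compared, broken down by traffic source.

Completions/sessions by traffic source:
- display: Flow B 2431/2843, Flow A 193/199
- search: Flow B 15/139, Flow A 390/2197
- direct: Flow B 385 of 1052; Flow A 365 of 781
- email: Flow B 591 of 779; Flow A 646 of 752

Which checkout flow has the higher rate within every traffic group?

Display: Flow B 2431/2843 = 85.5%, Flow A 193/199 = 97.0% → Flow A
Search: Flow B 15/139 = 10.8%, Flow A 390/2197 = 17.8% → Flow A
Direct: Flow B 385/1052 = 36.6%, Flow A 365/781 = 46.7% → Flow A
Email: Flow B 591/779 = 75.9%, Flow A 646/752 = 85.9% → Flow A
Flow A has the higher rate in all 4 groups.

Flow A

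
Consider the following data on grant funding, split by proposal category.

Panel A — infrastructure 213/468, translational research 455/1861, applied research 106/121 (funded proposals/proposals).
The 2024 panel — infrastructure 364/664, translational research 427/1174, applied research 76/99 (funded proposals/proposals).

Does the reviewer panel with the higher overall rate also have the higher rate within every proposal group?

No

Infrastructure: Panel A 213/468 = 45.5%, the 2024 panel 364/664 = 54.8% → the 2024 panel
Translational research: Panel A 455/1861 = 24.4%, the 2024 panel 427/1174 = 36.4% → the 2024 panel
Applied research: Panel A 106/121 = 87.6%, the 2024 panel 76/99 = 76.8% → Panel A
Overall: Panel A 774/2450 = 31.6%, the 2024 panel 867/1937 = 44.8% → the 2024 panel
Neither sweeps: Panel A wins 1 of 3 groups, the 2024 panel wins 2. The 2024 panel wins overall but not every group — no Simpson reversal.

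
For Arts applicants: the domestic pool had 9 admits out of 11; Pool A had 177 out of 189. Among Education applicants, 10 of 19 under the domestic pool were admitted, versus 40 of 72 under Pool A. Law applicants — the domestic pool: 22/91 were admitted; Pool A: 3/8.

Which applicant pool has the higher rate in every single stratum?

Pool A

Arts: the domestic pool 9/11 = 81.8%, Pool A 177/189 = 93.7% → Pool A
Education: the domestic pool 10/19 = 52.6%, Pool A 40/72 = 55.6% → Pool A
Law: the domestic pool 22/91 = 24.2%, Pool A 3/8 = 37.5% → Pool A
Pool A has the higher rate in all 3 groups.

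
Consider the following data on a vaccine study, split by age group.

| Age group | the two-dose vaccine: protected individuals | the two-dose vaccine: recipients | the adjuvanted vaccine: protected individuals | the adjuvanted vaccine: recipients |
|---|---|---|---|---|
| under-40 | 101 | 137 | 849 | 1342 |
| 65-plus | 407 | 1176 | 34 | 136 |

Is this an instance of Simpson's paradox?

Under-40: the two-dose vaccine 101/137 = 73.7%, the adjuvanted vaccine 849/1342 = 63.3% → the two-dose vaccine
65-plus: the two-dose vaccine 407/1176 = 34.6%, the adjuvanted vaccine 34/136 = 25.0% → the two-dose vaccine
Overall: the two-dose vaccine 508/1313 = 38.7%, the adjuvanted vaccine 883/1478 = 59.7% → the adjuvanted vaccine
The two-dose vaccine wins each age group but the adjuvanted vaccine wins overall — the comparison reverses. The two-dose vaccine's recipients skew toward 65-plus, which has a lower base rate.

Yes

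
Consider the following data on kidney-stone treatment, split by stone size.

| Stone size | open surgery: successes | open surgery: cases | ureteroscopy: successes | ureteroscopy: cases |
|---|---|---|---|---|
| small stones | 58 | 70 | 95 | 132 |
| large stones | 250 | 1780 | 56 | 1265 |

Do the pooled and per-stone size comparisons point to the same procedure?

Yes

Small stones: open surgery 58/70 = 82.9%, ureteroscopy 95/132 = 72.0% → open surgery
Large stones: open surgery 250/1780 = 14.0%, ureteroscopy 56/1265 = 4.4% → open surgery
Overall: open surgery 308/1850 = 16.6%, ureteroscopy 151/1397 = 10.8% → open surgery
Open surgery wins overall and in every stone group — no reversal.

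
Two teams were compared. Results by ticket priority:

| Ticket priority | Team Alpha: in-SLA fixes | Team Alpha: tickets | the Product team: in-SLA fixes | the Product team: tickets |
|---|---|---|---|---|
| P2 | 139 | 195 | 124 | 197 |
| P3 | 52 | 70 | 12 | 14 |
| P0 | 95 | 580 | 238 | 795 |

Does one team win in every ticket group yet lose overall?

No

P2: Team Alpha 139/195 = 71.3%, the Product team 124/197 = 62.9% → Team Alpha
P3: Team Alpha 52/70 = 74.3%, the Product team 12/14 = 85.7% → the Product team
P0: Team Alpha 95/580 = 16.4%, the Product team 238/795 = 29.9% → the Product team
Overall: Team Alpha 286/845 = 33.8%, the Product team 374/1006 = 37.2% → the Product team
Neither sweeps: Team Alpha wins 1 of 3 groups, the Product team wins 2. The Product team wins overall but not every group — no Simpson reversal.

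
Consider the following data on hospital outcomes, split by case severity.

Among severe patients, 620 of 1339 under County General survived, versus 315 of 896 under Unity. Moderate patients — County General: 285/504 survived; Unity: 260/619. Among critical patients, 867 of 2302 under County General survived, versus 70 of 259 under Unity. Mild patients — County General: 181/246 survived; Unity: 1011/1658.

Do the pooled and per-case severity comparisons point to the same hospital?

Severe: County General 620/1339 = 46.3%, Unity 315/896 = 35.2% → County General
Moderate: County General 285/504 = 56.5%, Unity 260/619 = 42.0% → County General
Critical: County General 867/2302 = 37.7%, Unity 70/259 = 27.0% → County General
Mild: County General 181/246 = 73.6%, Unity 1011/1658 = 61.0% → County General
Overall: County General 1953/4391 = 44.5%, Unity 1656/3432 = 48.3% → Unity
County General wins each case group but Unity wins overall — the comparison reverses. County General's patients skew toward critical, which has a lower base rate.

No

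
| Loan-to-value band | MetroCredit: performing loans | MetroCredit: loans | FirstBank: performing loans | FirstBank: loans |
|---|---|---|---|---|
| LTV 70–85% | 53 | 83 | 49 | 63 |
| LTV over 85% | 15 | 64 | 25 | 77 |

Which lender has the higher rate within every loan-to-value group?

LTV 70–85%: MetroCredit 53/83 = 63.9%, FirstBank 49/63 = 77.8% → FirstBank
LTV over 85%: MetroCredit 15/64 = 23.4%, FirstBank 25/77 = 32.5% → FirstBank
FirstBank has the higher rate in both groups.

FirstBank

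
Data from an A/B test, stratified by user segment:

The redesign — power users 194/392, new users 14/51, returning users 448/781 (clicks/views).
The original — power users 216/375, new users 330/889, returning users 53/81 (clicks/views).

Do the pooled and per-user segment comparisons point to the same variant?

No

Power users: the redesign 194/392 = 49.5%, the original 216/375 = 57.6% → the original
New users: the redesign 14/51 = 27.5%, the original 330/889 = 37.1% → the original
Returning users: the redesign 448/781 = 57.4%, the original 53/81 = 65.4% → the original
Overall: the redesign 656/1224 = 53.6%, the original 599/1345 = 44.5% → the redesign
The original wins each user group but the redesign wins overall — the comparison reverses. The original's views skew toward new users, which has a lower base rate.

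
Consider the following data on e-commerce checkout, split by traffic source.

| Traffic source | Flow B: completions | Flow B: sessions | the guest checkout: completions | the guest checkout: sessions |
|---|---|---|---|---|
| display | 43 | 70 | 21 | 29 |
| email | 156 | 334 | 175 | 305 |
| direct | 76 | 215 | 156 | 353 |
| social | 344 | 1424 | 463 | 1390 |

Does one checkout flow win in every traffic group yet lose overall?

No

Display: Flow B 43/70 = 61.4%, the guest checkout 21/29 = 72.4% → the guest checkout
Email: Flow B 156/334 = 46.7%, the guest checkout 175/305 = 57.4% → the guest checkout
Direct: Flow B 76/215 = 35.3%, the guest checkout 156/353 = 44.2% → the guest checkout
Social: Flow B 344/1424 = 24.2%, the guest checkout 463/1390 = 33.3% → the guest checkout
Overall: Flow B 619/2043 = 30.3%, the guest checkout 815/2077 = 39.2% → the guest checkout
The guest checkout wins overall and in every traffic group — no reversal.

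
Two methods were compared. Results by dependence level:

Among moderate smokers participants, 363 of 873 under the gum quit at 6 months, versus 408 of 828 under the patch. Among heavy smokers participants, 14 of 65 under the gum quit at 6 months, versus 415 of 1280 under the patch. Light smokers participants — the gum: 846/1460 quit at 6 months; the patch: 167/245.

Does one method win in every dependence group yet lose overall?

Yes

Moderate smokers: the gum 363/873 = 41.6%, the patch 408/828 = 49.3% → the patch
Heavy smokers: the gum 14/65 = 21.5%, the patch 415/1280 = 32.4% → the patch
Light smokers: the gum 846/1460 = 57.9%, the patch 167/245 = 68.2% → the patch
Overall: the gum 1223/2398 = 51.0%, the patch 990/2353 = 42.1% → the gum
The patch wins each dependence group but the gum wins overall — the comparison reverses. The patch's participants skew toward heavy smokers, which has a lower base rate.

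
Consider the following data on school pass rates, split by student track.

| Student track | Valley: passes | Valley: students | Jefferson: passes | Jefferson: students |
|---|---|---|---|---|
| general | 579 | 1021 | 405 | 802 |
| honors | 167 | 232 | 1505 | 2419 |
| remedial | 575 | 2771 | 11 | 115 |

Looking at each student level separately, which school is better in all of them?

Valley

General: Valley 579/1021 = 56.7%, Jefferson 405/802 = 50.5% → Valley
Honors: Valley 167/232 = 72.0%, Jefferson 1505/2419 = 62.2% → Valley
Remedial: Valley 575/2771 = 20.8%, Jefferson 11/115 = 9.6% → Valley
Valley has the higher rate in all 3 groups.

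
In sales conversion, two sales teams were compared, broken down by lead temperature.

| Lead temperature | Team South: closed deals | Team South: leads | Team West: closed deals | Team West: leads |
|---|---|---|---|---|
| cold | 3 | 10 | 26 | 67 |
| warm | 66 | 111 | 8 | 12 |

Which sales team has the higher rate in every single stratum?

Cold: Team South 3/10 = 30.0%, Team West 26/67 = 38.8% → Team West
Warm: Team South 66/111 = 59.5%, Team West 8/12 = 66.7% → Team West
Team West has the higher rate in both groups.

Team West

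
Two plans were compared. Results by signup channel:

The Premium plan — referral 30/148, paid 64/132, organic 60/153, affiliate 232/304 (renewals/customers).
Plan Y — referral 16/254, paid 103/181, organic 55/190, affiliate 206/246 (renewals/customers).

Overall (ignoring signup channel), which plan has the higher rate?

Referral: the Premium plan 30/148 = 20.3%, Plan Y 16/254 = 6.3% → the Premium plan
Paid: the Premium plan 64/132 = 48.5%, Plan Y 103/181 = 56.9% → Plan Y
Organic: the Premium plan 60/153 = 39.2%, Plan Y 55/190 = 28.9% → the Premium plan
Affiliate: the Premium plan 232/304 = 76.3%, Plan Y 206/246 = 83.7% → Plan Y
Overall: the Premium plan 386/737 = 52.4%, Plan Y 380/871 = 43.6% → the Premium plan
(Neither sweeps every signup group, but the Premium plan has the higher pooled rate.)

the Premium plan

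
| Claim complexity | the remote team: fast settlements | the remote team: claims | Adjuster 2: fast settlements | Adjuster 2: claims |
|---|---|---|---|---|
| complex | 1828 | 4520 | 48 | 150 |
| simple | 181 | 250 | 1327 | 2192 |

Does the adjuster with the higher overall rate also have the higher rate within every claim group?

Complex: the remote team 1828/4520 = 40.4%, Adjuster 2 48/150 = 32.0% → the remote team
Simple: the remote team 181/250 = 72.4%, Adjuster 2 1327/2192 = 60.5% → the remote team
Overall: the remote team 2009/4770 = 42.1%, Adjuster 2 1375/2342 = 58.7% → Adjuster 2
The remote team wins each claim group but Adjuster 2 wins overall — the comparison reverses. The remote team's claims skew toward complex, which has a lower base rate.

No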